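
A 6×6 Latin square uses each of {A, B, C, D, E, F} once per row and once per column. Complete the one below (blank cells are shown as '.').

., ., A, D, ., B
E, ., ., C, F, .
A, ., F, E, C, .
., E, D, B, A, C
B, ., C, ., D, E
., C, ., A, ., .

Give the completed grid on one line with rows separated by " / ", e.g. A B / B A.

C F A D E B / E D B C F A / A B F E C D / F E D B A C / B A C F D E / D C E A B F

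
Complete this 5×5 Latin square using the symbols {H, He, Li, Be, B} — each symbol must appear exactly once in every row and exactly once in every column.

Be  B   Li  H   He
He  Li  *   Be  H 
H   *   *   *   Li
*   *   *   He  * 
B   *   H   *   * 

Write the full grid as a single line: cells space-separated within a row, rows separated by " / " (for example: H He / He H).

Be B Li H He / He Li B Be H / H Be He B Li / Li H Be He B / B He H Li Be

row 2 has {H,He,Li,Be}; column 3 has {H,Li} — only B is left for (r2,c3).
row 3 has {H,Li}; column 4 has {H,He,Be} — only B is left for (r3,c4).
row 4 has {He}; column 1 has {H,He,Be,B} — only Li is left for (r4,c1).
row 4 has {He,Li}; column 3 has {H,Li,B} — only Be is left for (r4,c3).
row 4 has {He,Li,Be}; column 5 has {H,He,Li} — only B is left for (r4,c5).
row 5 has {H,B}; column 4 has {H,He,Be,B} — only Li is left for (r5,c4).
row 5 has {H,Li,B}; column 5 has {H,He,Li,B} — only Be is left for (r5,c5).
row 3 has {H,Li,B}; column 3 has {H,Li,Be,B} — only He is left for (r3,c3).
row 4 has {He,Li,Be,B}; column 2 has {Li,B} — only H is left for (r4,c2).
row 5 has {H,Li,Be,B}; column 2 has {H,Li,B} — only He is left for (r5,c2).
row 3 has {H,He,Li,B}; column 2 has {H,He,Li,B} — only Be is left for (r3,c2).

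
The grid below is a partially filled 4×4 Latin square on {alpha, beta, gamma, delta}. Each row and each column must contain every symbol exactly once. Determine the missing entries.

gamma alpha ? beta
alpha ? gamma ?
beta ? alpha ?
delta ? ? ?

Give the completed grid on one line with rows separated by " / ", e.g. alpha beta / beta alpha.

gamma alpha delta beta / alpha beta gamma delta / beta delta alpha gamma / delta gamma beta alpha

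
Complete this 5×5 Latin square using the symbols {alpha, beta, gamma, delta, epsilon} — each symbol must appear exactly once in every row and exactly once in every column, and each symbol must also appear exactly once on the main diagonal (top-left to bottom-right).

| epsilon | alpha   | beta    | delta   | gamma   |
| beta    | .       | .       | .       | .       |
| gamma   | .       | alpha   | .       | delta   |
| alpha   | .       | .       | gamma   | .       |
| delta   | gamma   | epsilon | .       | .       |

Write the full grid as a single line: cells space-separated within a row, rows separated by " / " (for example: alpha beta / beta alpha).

(r2,c2) = delta
(r2,c3) = gamma
(r4,c3) = delta
(r5,c5) = beta
(r4,c5) = epsilon
(r5,c4) = alpha
(r2,c4) = epsilon
(r2,c5) = alpha
(r3,c4) = beta
(r4,c2) = beta
(r3,c2) = epsilon

epsilon alpha beta delta gamma / beta delta gamma epsilon alpha / gamma epsilon alpha beta delta / alpha beta delta gamma epsilon / delta gamma epsilon alpha beta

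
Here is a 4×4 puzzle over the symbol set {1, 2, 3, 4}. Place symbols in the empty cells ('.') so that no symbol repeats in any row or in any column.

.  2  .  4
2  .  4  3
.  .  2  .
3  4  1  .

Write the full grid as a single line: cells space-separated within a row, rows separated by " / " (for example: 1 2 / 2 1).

1 2 3 4 / 2 1 4 3 / 4 3 2 1 / 3 4 1 2

(r1,c1): row 1 has {2,4}; column 1 has {2,3}, so it must be 1.
(r1,c3): row 1 has {1,2,4}; column 3 has {1,2,4}, so it must be 3.
(r2,c2): row 2 has {2,3,4}; column 2 has {2,4}, so it must be 1.
(r3,c1): row 3 has {2}; column 1 has {1,2,3}, so it must be 4.
(r3,c2): row 3 has {2,4}; column 2 has {1,2,4}, so it must be 3.
(r3,c4): row 3 has {2,3,4}; column 4 has {3,4}, so it must be 1.
(r4,c4): row 4 has {1,3,4}; column 4 has {1,3,4}, so it must be 2.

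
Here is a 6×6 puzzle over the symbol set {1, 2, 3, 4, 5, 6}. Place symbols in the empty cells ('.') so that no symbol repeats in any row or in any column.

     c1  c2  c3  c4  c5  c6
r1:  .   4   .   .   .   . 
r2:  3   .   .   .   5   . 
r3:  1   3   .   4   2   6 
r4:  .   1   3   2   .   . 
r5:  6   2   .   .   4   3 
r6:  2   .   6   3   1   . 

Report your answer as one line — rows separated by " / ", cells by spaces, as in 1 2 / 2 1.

5 4 2 6 3 1 / 3 6 4 1 5 2 / 1 3 5 4 2 6 / 4 1 3 2 6 5 / 6 2 1 5 4 3 / 2 5 6 3 1 4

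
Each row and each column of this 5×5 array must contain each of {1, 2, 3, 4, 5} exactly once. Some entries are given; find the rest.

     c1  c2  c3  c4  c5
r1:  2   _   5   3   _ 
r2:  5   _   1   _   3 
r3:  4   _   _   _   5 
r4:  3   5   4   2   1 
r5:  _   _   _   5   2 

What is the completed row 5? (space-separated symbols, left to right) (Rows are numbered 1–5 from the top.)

(r1,c5): row 1 has {2,3,5}; column 5 has {1,2,3,5}, so it must be 4.
(r2,c4): row 2 has {1,3,5}; column 4 has {2,3,5}, so it must be 4.
(r3,c4): row 3 has {4,5}; column 4 has {2,3,4,5}, so it must be 1.
(r5,c1): row 5 has {2,5}; column 1 has {2,3,4,5}, so it must be 1.
(r5,c3): row 5 has {1,2,5}; column 3 has {1,4,5}, so it must be 3.
(r1,c2): row 1 has {2,3,4,5}; column 2 has {5}, so it must be 1.
(r2,c2): row 2 has {1,3,4,5}; column 2 has {1,5}, so it must be 2.
(r3,c2): row 3 has {1,4,5}; column 2 has {1,2,5}, so it must be 3.
(r3,c3): row 3 has {1,3,4,5}; column 3 has {1,3,4,5}, so it must be 2.
(r5,c2): row 5 has {1,2,3,5}; column 2 has {1,2,3,5}, so it must be 4.

1 4 3 5 2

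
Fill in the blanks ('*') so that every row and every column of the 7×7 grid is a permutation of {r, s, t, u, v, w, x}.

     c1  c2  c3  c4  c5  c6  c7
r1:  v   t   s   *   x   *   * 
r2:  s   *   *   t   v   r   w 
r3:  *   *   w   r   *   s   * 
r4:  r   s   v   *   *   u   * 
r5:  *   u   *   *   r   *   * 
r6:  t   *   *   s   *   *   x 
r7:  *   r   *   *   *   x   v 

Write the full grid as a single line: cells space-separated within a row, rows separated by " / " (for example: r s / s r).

v t s u x w r / s x u t v r w / x v w r t s u / r s v x w u t / w u x v r t s / t w r s u v x / u r t w s x v

(r1,c6) = w
(r2,c2) = x
(r2,c3) = u
(r3,c2) = v
(r4,c7) = t
(r5,c7) = s
(r6,c2) = w
(r6,c3) = r
(r6,c5) = u
(r6,c6) = v
(r7,c3) = t
(r1,c4) = u
(r1,c7) = r
(r3,c5) = t
(r3,c7) = u
(r4,c5) = w
(r5,c3) = x
(r5,c6) = t
(r7,c4) = w
(r7,c5) = s
(r3,c1) = x
(r4,c4) = x
(r5,c1) = w
(r5,c4) = v
(r7,c1) = u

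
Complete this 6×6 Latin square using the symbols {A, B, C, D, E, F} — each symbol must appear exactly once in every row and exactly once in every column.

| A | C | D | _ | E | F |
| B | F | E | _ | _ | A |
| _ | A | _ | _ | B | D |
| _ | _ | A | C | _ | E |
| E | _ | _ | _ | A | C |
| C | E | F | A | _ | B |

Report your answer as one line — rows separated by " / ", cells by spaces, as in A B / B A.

(r1,c4) = B
(r2,c4) = D
(r2,c5) = C
(r3,c1) = F
(r3,c3) = C
(r3,c4) = E
(r4,c1) = D
(r4,c2) = B
(r4,c5) = F
(r5,c2) = D
(r5,c3) = B
(r5,c4) = F
(r6,c5) = D

A C D B E F / B F E D C A / F A C E B D / D B A C F E / E D B F A C / C E F A D B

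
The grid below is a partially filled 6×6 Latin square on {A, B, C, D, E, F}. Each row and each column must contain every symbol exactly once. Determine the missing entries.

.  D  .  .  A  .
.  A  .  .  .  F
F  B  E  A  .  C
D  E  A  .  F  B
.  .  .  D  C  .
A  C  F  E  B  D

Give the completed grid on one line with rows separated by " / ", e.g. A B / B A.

At row 1, column 6: row 1 has {A,D}; column 6 has {B,C,D,F}; that leaves E.
At row 3, column 5: row 3 has {A,B,C,E,F}; column 5 has {A,B,C,F}; that leaves D.
At row 4, column 4: row 4 has {A,B,D,E,F}; column 4 has {A,D,E}; that leaves C.
At row 5, column 2: row 5 has {C,D}; column 2 has {A,B,C,D,E}; that leaves F.
At row 5, column 3: row 5 has {C,D,F}; column 3 has {A,E,F}; that leaves B.
At row 5, column 6: row 5 has {B,C,D,F}; column 6 has {B,C,D,E,F}; that leaves A.
At row 1, column 3: row 1 has {A,D,E}; column 3 has {A,B,E,F}; that leaves C.
At row 2, column 3: row 2 has {A,F}; column 3 has {A,B,C,E,F}; that leaves D.
At row 2, column 4: row 2 has {A,D,F}; column 4 has {A,C,D,E}; that leaves B.
At row 2, column 5: row 2 has {A,B,D,F}; column 5 has {A,B,C,D,F}; that leaves E.
At row 5, column 1: row 5 has {A,B,C,D,F}; column 1 has {A,D,F}; that leaves E.
At row 1, column 1: row 1 has {A,C,D,E}; column 1 has {A,D,E,F}; that leaves B.
At row 1, column 4: row 1 has {A,B,C,D,E}; column 4 has {A,B,C,D,E}; that leaves F.
At row 2, column 1: row 2 has {A,B,D,E,F}; column 1 has {A,B,D,E,F}; that leaves C.

B D C F A E / C A D B E F / F B E A D C / D E A C F B / E F B D C A / A C F E B D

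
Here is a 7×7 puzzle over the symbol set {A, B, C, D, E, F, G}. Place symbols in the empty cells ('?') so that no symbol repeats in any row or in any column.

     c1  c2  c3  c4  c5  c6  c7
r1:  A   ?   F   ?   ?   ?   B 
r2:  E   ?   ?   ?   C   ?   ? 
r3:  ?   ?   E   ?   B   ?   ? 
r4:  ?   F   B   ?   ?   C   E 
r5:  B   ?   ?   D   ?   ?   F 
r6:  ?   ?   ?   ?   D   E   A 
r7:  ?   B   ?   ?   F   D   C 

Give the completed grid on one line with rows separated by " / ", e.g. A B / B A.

A D F C E G B / E A D F C B G / C G E A B F D / D F B G A C E / B E C D G A F / F C G B D E A / G B A E F D C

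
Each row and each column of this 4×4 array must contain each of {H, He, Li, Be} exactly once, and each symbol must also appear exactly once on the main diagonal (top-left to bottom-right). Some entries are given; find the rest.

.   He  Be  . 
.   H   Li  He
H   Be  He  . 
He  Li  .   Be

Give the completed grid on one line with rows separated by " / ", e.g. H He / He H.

Li He Be H / Be H Li He / H Be He Li / He Li H Be

(r1,c1) = Li
(r1,c4) = H
(r2,c1) = Be
(r3,c4) = Li
(r4,c3) = H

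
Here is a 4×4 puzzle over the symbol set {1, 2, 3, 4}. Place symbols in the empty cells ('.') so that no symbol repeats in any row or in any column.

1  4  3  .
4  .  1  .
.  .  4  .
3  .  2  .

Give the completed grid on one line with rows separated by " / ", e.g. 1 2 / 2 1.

1 4 3 2 / 4 2 1 3 / 2 3 4 1 / 3 1 2 4

(r1,c4) = 2
(r2,c4) = 3
(r3,c1) = 2
(r3,c4) = 1
(r4,c2) = 1
(r4,c4) = 4
(r2,c2) = 2
(r3,c2) = 3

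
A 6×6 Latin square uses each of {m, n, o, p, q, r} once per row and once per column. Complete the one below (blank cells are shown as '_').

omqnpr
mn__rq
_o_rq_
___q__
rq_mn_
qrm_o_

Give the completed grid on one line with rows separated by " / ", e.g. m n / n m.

(r4,c2) = p
(r4,c5) = m
(r6,c4) = p
(r6,c6) = n
(r2,c4) = o
(r4,c1) = n
(r4,c6) = o
(r5,c6) = p
(r2,c3) = p
(r3,c1) = p
(r3,c3) = n
(r3,c6) = m
(r4,c3) = r
(r5,c3) = o

o m q n p r / m n p o r q / p o n r q m / n p r q m o / r q o m n p / q r m p o n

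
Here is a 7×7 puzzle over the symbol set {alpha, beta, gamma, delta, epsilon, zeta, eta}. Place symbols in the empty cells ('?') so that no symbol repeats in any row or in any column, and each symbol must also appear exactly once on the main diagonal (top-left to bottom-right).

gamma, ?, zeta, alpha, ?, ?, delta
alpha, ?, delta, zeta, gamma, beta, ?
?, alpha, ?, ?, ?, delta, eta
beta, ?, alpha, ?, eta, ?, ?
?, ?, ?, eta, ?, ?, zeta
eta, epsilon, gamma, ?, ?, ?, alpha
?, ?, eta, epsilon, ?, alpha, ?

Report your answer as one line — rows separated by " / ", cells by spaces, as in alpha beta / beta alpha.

gamma beta zeta alpha epsilon eta delta / alpha eta delta zeta gamma beta epsilon / zeta alpha epsilon gamma beta delta eta / beta zeta alpha delta eta epsilon gamma / epsilon delta beta eta alpha gamma zeta / eta epsilon gamma beta delta zeta alpha / delta gamma eta epsilon zeta alpha beta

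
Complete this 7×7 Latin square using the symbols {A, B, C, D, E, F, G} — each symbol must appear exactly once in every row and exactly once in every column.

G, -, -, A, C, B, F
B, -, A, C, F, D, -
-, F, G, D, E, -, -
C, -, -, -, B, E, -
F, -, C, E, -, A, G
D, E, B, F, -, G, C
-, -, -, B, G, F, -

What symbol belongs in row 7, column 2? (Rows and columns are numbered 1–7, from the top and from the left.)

(r1,c2) = D
(r1,c3) = E
(r2,c2) = G
(r2,c7) = E
(r3,c1) = A
(r3,c6) = C
(r3,c7) = B
(r4,c2) = A
(r4,c4) = G
(r4,c7) = D
(r5,c2) = B
(r5,c5) = D
(r6,c5) = A
(r7,c1) = E
(r7,c2) = C

C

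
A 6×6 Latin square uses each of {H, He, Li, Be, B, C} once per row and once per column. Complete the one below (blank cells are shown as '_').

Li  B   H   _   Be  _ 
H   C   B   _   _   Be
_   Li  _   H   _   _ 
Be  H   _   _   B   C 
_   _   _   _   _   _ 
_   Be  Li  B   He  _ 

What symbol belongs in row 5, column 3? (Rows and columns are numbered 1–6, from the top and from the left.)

C

At row 1, column 6: row 1 has {H,Li,Be,B}; column 6 has {Be,C}; that leaves He.
At row 2, column 5: row 2 has {H,Be,B,C}; column 5 has {He,Be,B}; that leaves Li.
At row 3, column 5: row 3 has {H,Li}; column 5 has {He,Li,Be,B}; that leaves C.
At row 3, column 6: row 3 has {H,Li,C}; column 6 has {He,Be,C}; that leaves B.
At row 4, column 3: row 4 has {H,Be,B,C}; column 3 has {H,Li,B}; that leaves He.
At row 4, column 4: row 4 has {H,He,Be,B,C}; column 4 has {H,B}; that leaves Li.
At row 5, column 2: row 5 is empty so far; column 2 has {H,Li,Be,B,C}; that leaves He.
At row 5, column 5: row 5 has {He}; column 5 has {He,Li,Be,B,C}; that leaves H.
At row 5, column 6: row 5 has {H,He}; column 6 has {He,Be,B,C}; that leaves Li.
At row 6, column 1: row 6 has {He,Li,Be,B}; column 1 has {H,Li,Be}; that leaves C.
At row 6, column 6: row 6 has {He,Li,Be,B,C}; column 6 has {He,Li,Be,B,C}; that leaves H.
At row 1, column 4: row 1 has {H,He,Li,Be,B}; column 4 has {H,Li,B}; that leaves C.
At row 2, column 4: row 2 has {H,Li,Be,B,C}; column 4 has {H,Li,B,C}; that leaves He.
At row 3, column 1: row 3 has {H,Li,B,C}; column 1 has {H,Li,Be,C}; that leaves He.
At row 3, column 3: row 3 has {H,He,Li,B,C}; column 3 has {H,He,Li,B}; that leaves Be.
At row 5, column 1: row 5 has {H,He,Li}; column 1 has {H,He,Li,Be,C}; that leaves B.
At row 5, column 3: row 5 has {H,He,Li,B}; column 3 has {H,He,Li,Be,B}; that leaves C.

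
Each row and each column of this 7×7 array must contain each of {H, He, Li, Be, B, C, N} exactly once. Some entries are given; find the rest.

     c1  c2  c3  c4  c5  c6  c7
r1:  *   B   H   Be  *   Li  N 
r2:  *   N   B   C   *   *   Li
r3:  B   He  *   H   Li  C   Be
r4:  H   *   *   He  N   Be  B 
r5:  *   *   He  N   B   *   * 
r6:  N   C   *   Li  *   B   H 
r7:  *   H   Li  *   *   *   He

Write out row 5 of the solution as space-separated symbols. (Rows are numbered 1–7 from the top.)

Li Be He N B H C

row 3 has {H,He,Li,Be,B,C}; column 3 has {H,He,Li,B} — only N is left for (r3,c3).
row 4 has {H,He,Be,B,N}; column 2 has {H,He,B,C,N} — only Li is left for (r4,c2).
row 4 has {H,He,Li,Be,B,N}; column 3 has {H,He,Li,B,N} — only C is left for (r4,c3).
row 5 has {He,B,N}; column 2 has {H,He,Li,B,C,N} — only Be is left for (r5,c2).
row 5 has {He,Be,B,N}; column 6 has {Li,Be,B,C} — only H is left for (r5,c6).
row 5 has {H,He,Be,B,N}; column 7 has {H,He,Li,Be,B,N} — only C is left for (r5,c7).
row 6 has {H,Li,B,C,N}; column 3 has {H,He,Li,B,C,N} — only Be is left for (r6,c3).
row 6 has {H,Li,Be,B,C,N}; column 5 has {Li,B,N} — only He is left for (r6,c5).
row 7 has {H,He,Li}; column 4 has {H,He,Li,Be,C,N} — only B is left for (r7,c4).
row 7 has {H,He,Li,B}; column 6 has {H,Li,Be,B,C} — only N is left for (r7,c6).
row 1 has {H,Li,Be,B,N}; column 5 has {He,Li,B,N} — only C is left for (r1,c5).
row 2 has {Li,B,C,N}; column 6 has {H,Li,Be,B,C,N} — only He is left for (r2,c6).
row 5 has {H,He,Be,B,C,N}; column 1 has {H,B,N} — only Li is left for (r5,c1).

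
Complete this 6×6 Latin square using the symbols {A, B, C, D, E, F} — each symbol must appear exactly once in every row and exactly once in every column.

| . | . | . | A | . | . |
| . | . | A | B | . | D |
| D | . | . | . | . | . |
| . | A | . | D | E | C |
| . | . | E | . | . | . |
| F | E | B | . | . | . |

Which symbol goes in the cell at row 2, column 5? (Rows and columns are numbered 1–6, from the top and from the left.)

F

Cell (r4,c1): row 4 has {A,C,D,E}; column 1 has {D,F} → B.
Cell (r4,c3): row 4 has {A,B,C,D,E}; column 3 has {A,B,E} → F.
Cell (r6,c4): row 6 has {B,E,F}; column 4 has {A,B,D} → C.
Cell (r6,c6): row 6 has {B,C,E,F}; column 6 has {C,D} → A.
Cell (r3,c3): row 3 has {D}; column 3 has {A,B,E,F} → C.
Cell (r5,c4): row 5 has {E}; column 4 has {A,B,C,D} → F.
Cell (r5,c6): row 5 has {E,F}; column 6 has {A,C,D} → B.
Cell (r6,c5): row 6 has {A,B,C,E,F}; column 5 has {E} → D.
Cell (r1,c3): row 1 has {A}; column 3 has {A,B,C,E,F} → D.
Cell (r3,c4): row 3 has {C,D}; column 4 has {A,B,C,D,F} → E.
Cell (r3,c6): row 3 has {C,D,E}; column 6 has {A,B,C,D} → F.
Cell (r1,c6): row 1 has {A,D}; column 6 has {A,B,C,D,F} → E.
Cell (r3,c2): row 3 has {C,D,E,F}; column 2 has {A,E} → B.
Cell (r3,c5): row 3 has {B,C,D,E,F}; column 5 has {D,E} → A.
Cell (r5,c5): row 5 has {B,E,F}; column 5 has {A,D,E} → C.
Cell (r1,c1): row 1 has {A,D,E}; column 1 has {B,D,F} → C.
Cell (r1,c2): row 1 has {A,C,D,E}; column 2 has {A,B,E} → F.
Cell (r1,c5): row 1 has {A,C,D,E,F}; column 5 has {A,C,D,E} → B.
Cell (r2,c1): row 2 has {A,B,D}; column 1 has {B,C,D,F} → E.
Cell (r2,c2): row 2 has {A,B,D,E}; column 2 has {A,B,E,F} → C.
Cell (r2,c5): row 2 has {A,B,C,D,E}; column 5 has {A,B,C,D,E} → F.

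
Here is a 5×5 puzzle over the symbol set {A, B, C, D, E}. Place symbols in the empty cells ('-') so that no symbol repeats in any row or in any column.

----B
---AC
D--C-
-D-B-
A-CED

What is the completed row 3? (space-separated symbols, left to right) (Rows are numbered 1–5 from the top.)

D A B C E

(r1,c4) = D
(r5,c2) = B
(r2,c2) = E
(r3,c2) = A
(r3,c5) = E
(r4,c5) = A
(r1,c2) = C
(r2,c1) = B
(r2,c3) = D
(r3,c3) = B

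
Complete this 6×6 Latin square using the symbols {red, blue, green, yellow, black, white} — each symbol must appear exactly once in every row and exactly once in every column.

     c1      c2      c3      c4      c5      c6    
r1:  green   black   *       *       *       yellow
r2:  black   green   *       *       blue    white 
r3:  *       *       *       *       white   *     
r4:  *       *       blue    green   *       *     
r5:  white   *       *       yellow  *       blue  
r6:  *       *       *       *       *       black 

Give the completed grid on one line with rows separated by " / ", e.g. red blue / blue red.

green black white blue red yellow / black green yellow red blue white / blue yellow red black white green / yellow white blue green black red / white red black yellow green blue / red blue green white yellow black

At row 1, column 5: row 1 has {green,yellow,black}; column 5 has {blue,white}; that leaves red.
At row 2, column 4: row 2 has {blue,green,black,white}; column 4 has {green,yellow}; that leaves red.
At row 4, column 6: row 4 has {blue,green}; column 6 has {blue,yellow,black,white}; that leaves red.
At row 5, column 2: row 5 has {blue,yellow,white}; column 2 has {green,black}; that leaves red.
At row 1, column 3: row 1 has {red,green,yellow,black}; column 3 has {blue}; that leaves white.
At row 1, column 4: row 1 has {red,green,yellow,black,white}; column 4 has {red,green,yellow}; that leaves blue.
At row 2, column 3: row 2 has {red,blue,green,black,white}; column 3 has {blue,white}; that leaves yellow.
At row 3, column 4: row 3 has {white}; column 4 has {red,blue,green,yellow}; that leaves black.
At row 3, column 6: row 3 has {black,white}; column 6 has {red,blue,yellow,black,white}; that leaves green.
At row 4, column 1: row 4 has {red,blue,green}; column 1 has {green,black,white}; that leaves yellow.
At row 4, column 2: row 4 has {red,blue,green,yellow}; column 2 has {red,green,black}; that leaves white.
At row 4, column 5: row 4 has {red,blue,green,yellow,white}; column 5 has {red,blue,white}; that leaves black.
At row 5, column 5: row 5 has {red,blue,yellow,white}; column 5 has {red,blue,black,white}; that leaves green.
At row 6, column 4: row 6 has {black}; column 4 has {red,blue,green,yellow,black}; that leaves white.
At row 6, column 5: row 6 has {black,white}; column 5 has {red,blue,green,black,white}; that leaves yellow.
At row 3, column 3: row 3 has {green,black,white}; column 3 has {blue,yellow,white}; that leaves red.
At row 5, column 3: row 5 has {red,blue,green,yellow,white}; column 3 has {red,blue,yellow,white}; that leaves black.
At row 6, column 2: row 6 has {yellow,black,white}; column 2 has {red,green,black,white}; that leaves blue.
At row 6, column 3: row 6 has {blue,yellow,black,white}; column 3 has {red,blue,yellow,black,white}; that leaves green.
At row 3, column 1: row 3 has {red,green,black,white}; column 1 has {green,yellow,black,white}; that leaves blue.
At row 3, column 2: row 3 has {red,blue,green,black,white}; column 2 has {red,blue,green,black,white}; that leaves yellow.
At row 6, column 1: row 6 has {blue,green,yellow,black,white}; column 1 has {blue,green,yellow,black,white}; that leaves red.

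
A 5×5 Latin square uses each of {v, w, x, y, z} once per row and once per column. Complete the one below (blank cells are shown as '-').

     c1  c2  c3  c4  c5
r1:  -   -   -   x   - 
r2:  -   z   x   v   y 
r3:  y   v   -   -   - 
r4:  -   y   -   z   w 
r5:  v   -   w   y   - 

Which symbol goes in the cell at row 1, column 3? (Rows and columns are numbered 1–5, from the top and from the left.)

(r1,c2) = w
(r2,c1) = w
(r3,c3) = z
(r3,c4) = w
(r3,c5) = x
(r4,c1) = x
(r4,c3) = v
(r5,c2) = x
(r5,c5) = z
(r1,c1) = z
(r1,c3) = y

y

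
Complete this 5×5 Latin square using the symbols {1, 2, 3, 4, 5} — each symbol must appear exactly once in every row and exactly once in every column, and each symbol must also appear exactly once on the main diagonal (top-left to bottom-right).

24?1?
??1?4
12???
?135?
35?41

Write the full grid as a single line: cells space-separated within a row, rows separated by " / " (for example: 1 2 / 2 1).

2 4 5 1 3 / 5 3 1 2 4 / 1 2 4 3 5 / 4 1 3 5 2 / 3 5 2 4 1

(r1,c3) = 5
(r1,c5) = 3
(r2,c1) = 5
(r2,c2) = 3
(r2,c4) = 2
(r3,c3) = 4
(r3,c4) = 3
(r3,c5) = 5
(r4,c1) = 4
(r4,c5) = 2
(r5,c3) = 2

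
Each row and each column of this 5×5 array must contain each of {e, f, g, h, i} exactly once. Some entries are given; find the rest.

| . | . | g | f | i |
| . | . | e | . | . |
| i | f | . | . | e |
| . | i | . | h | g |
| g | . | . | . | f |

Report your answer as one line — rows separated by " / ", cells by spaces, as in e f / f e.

h e g f i / f g e i h / i f h g e / e i f h g / g h i e f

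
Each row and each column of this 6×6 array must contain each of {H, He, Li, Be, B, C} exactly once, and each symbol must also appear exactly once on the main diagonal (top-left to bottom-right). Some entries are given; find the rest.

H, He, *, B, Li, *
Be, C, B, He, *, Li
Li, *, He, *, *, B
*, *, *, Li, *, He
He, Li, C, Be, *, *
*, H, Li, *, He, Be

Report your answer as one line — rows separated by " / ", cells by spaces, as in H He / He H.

(r1,c3): row 1 has {H,He,Li,B}; column 3 has {He,Li,B,C}, so it must be Be.
(r1,c6): row 1 has {H,He,Li,Be,B}; column 6 has {He,Li,Be,B}, so it must be C.
(r2,c5): row 2 has {He,Li,Be,B,C}; column 5 has {He,Li}, so it must be H.
(r3,c2): row 3 has {He,Li,B}; column 2 has {H,He,Li,C}, so it must be Be.
(r3,c5): row 3 has {He,Li,Be,B}; column 5 has {H,He,Li}, so it must be C.
(r4,c2): row 4 has {He,Li}; column 2 has {H,He,Li,Be,C}, so it must be B.
(r4,c3): row 4 has {He,Li,B}; column 3 has {He,Li,Be,B,C}, so it must be H.
(r4,c5): row 4 has {H,He,Li,B}; column 5 has {H,He,Li,C}, so it must be Be.
(r5,c5): row 5 has {He,Li,Be,C}; column 5 has {H,He,Li,Be,C}; the diagonal has {H,He,Li,Be,C}, so it must be B.
(r5,c6): row 5 has {He,Li,Be,B,C}; column 6 has {He,Li,Be,B,C}, so it must be H.
(r6,c4): row 6 has {H,He,Li,Be}; column 4 has {He,Li,Be,B}, so it must be C.
(r3,c4): row 3 has {He,Li,Be,B,C}; column 4 has {He,Li,Be,B,C}, so it must be H.
(r4,c1): row 4 has {H,He,Li,Be,B}; column 1 has {H,He,Li,Be}, so it must be C.
(r6,c1): row 6 has {H,He,Li,Be,C}; column 1 has {H,He,Li,Be,C}, so it must be B.

H He Be B Li C / Be C B He H Li / Li Be He H C B / C B H Li Be He / He Li C Be B H / B H Li C He Be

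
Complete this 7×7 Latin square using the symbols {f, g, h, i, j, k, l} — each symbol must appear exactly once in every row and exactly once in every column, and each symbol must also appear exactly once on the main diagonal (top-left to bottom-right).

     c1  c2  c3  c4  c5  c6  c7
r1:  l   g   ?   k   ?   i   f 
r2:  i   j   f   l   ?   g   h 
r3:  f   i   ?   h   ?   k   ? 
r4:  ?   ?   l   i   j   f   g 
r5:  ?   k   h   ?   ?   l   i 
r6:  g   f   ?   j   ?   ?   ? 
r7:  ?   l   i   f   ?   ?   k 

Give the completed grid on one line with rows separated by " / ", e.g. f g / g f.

Cell (r1,c3): row 1 has {f,g,i,k,l}; column 3 has {f,h,i,l} → j.
Cell (r1,c5): row 1 has {f,g,i,j,k,l}; column 5 has {j} → h.
Cell (r2,c5): row 2 has {f,g,h,i,j,l}; column 5 has {h,j} → k.
Cell (r3,c3): row 3 has {f,h,i,k}; column 3 has {f,h,i,j,l}; the diagonal has {i,j,k,l} → g.
Cell (r3,c5): row 3 has {f,g,h,i,k}; column 5 has {h,j,k} → l.
Cell (r3,c7): row 3 has {f,g,h,i,k,l}; column 7 has {f,g,h,i,k} → j.
Cell (r4,c2): row 4 has {f,g,i,j,l}; column 2 has {f,g,i,j,k,l} → h.
Cell (r5,c1): row 5 has {h,i,k,l}; column 1 has {f,g,i,l} → j.
Cell (r5,c4): row 5 has {h,i,j,k,l}; column 4 has {f,h,i,j,k,l} → g.
Cell (r5,c5): row 5 has {g,h,i,j,k,l}; column 5 has {h,j,k,l}; the diagonal has {g,i,j,k,l} → f.
Cell (r6,c3): row 6 has {f,g,j}; column 3 has {f,g,h,i,j,l} → k.
Cell (r6,c5): row 6 has {f,g,j,k}; column 5 has {f,h,j,k,l} → i.
Cell (r6,c6): row 6 has {f,g,i,j,k}; column 6 has {f,g,i,k,l}; the diagonal has {f,g,i,j,k,l} → h.
Cell (r6,c7): row 6 has {f,g,h,i,j,k}; column 7 has {f,g,h,i,j,k} → l.
Cell (r7,c1): row 7 has {f,i,k,l}; column 1 has {f,g,i,j,l} → h.
Cell (r7,c5): row 7 has {f,h,i,k,l}; column 5 has {f,h,i,j,k,l} → g.
Cell (r7,c6): row 7 has {f,g,h,i,k,l}; column 6 has {f,g,h,i,k,l} → j.
Cell (r4,c1): row 4 has {f,g,h,i,j,l}; column 1 has {f,g,h,i,j,l} → k.

l g j k h i f / i j f l k g h / f i g h l k j / k h l i j f g / j k h g f l i / g f k j i h l / h l i f g j k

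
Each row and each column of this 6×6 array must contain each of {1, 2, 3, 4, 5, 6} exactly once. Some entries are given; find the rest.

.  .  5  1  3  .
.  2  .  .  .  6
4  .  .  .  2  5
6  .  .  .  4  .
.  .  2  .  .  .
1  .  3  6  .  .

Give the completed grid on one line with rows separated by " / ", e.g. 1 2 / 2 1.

2 6 5 1 3 4 / 3 2 4 5 1 6 / 4 1 6 3 2 5 / 6 5 1 2 4 3 / 5 3 2 4 6 1 / 1 4 3 6 5 2

At row 1, column 1: row 1 has {1,3,5}; column 1 has {1,4,6}; that leaves 2.
At row 1, column 6: row 1 has {1,2,3,5}; column 6 has {5,6}; that leaves 4.
At row 3, column 4: row 3 has {2,4,5}; column 4 has {1,6}; that leaves 3.
At row 4, column 3: row 4 has {4,6}; column 3 has {2,3,5}; that leaves 1.
At row 6, column 5: row 6 has {1,3,6}; column 5 has {2,3,4}; that leaves 5.
At row 6, column 6: row 6 has {1,3,5,6}; column 6 has {4,5,6}; that leaves 2.
At row 1, column 2: row 1 has {1,2,3,4,5}; column 2 has {2}; that leaves 6.
At row 2, column 3: row 2 has {2,6}; column 3 has {1,2,3,5}; that leaves 4.
At row 2, column 4: row 2 has {2,4,6}; column 4 has {1,3,6}; that leaves 5.
At row 2, column 5: row 2 has {2,4,5,6}; column 5 has {2,3,4,5}; that leaves 1.
At row 3, column 2: row 3 has {2,3,4,5}; column 2 has {2,6}; that leaves 1.
At row 3, column 3: row 3 has {1,2,3,4,5}; column 3 has {1,2,3,4,5}; that leaves 6.
At row 4, column 4: row 4 has {1,4,6}; column 4 has {1,3,5,6}; that leaves 2.
At row 4, column 6: row 4 has {1,2,4,6}; column 6 has {2,4,5,6}; that leaves 3.
At row 5, column 4: row 5 has {2}; column 4 has {1,2,3,5,6}; that leaves 4.
At row 5, column 5: row 5 has {2,4}; column 5 has {1,2,3,4,5}; that leaves 6.
At row 5, column 6: row 5 has {2,4,6}; column 6 has {2,3,4,5,6}; that leaves 1.
At row 6, column 2: row 6 has {1,2,3,5,6}; column 2 has {1,2,6}; that leaves 4.
At row 2, column 1: row 2 has {1,2,4,5,6}; column 1 has {1,2,4,6}; that leaves 3.
At row 4, column 2: row 4 has {1,2,3,4,6}; column 2 has {1,2,4,6}; that leaves 5.
At row 5, column 1: row 5 has {1,2,4,6}; column 1 has {1,2,3,4,6}; that leaves 5.
At row 5, column 2: row 5 has {1,2,4,5,6}; column 2 has {1,2,4,5,6}; that leaves 3.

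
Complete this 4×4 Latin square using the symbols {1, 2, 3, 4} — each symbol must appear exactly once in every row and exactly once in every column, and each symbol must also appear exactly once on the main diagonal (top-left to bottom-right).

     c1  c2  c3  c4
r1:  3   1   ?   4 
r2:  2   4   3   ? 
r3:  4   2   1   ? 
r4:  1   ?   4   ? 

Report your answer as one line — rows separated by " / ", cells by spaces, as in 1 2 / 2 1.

3 1 2 4 / 2 4 3 1 / 4 2 1 3 / 1 3 4 2

(r1,c3) = 2
(r2,c4) = 1
(r3,c4) = 3
(r4,c2) = 3
(r4,c4) = 2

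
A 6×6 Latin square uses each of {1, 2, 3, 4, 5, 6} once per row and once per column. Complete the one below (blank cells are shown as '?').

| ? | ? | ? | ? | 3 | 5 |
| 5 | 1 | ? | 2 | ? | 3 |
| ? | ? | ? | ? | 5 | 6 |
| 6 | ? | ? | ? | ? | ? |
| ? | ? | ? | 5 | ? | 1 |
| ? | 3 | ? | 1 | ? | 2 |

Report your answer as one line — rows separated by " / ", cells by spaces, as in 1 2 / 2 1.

At row 4, column 6: row 4 has {6}; column 6 has {1,2,3,5,6}; that leaves 4.
At row 6, column 1: row 6 has {1,2,3}; column 1 has {5,6}; that leaves 4.
At row 6, column 5: row 6 has {1,2,3,4}; column 5 has {3,5}; that leaves 6.
At row 2, column 5: row 2 has {1,2,3,5}; column 5 has {3,5,6}; that leaves 4.
At row 4, column 4: row 4 has {4,6}; column 4 has {1,2,5}; that leaves 3.
At row 5, column 5: row 5 has {1,5}; column 5 has {3,4,5,6}; that leaves 2.
At row 6, column 3: row 6 has {1,2,3,4,6}; column 3 is empty so far; that leaves 5.
At row 2, column 3: row 2 has {1,2,3,4,5}; column 3 has {5}; that leaves 6.
At row 3, column 4: row 3 has {5,6}; column 4 has {1,2,3,5}; that leaves 4.
At row 4, column 5: row 4 has {3,4,6}; column 5 has {2,3,4,5,6}; that leaves 1.
At row 5, column 1: row 5 has {1,2,5}; column 1 has {4,5,6}; that leaves 3.
At row 5, column 3: row 5 has {1,2,3,5}; column 3 has {5,6}; that leaves 4.
At row 1, column 4: row 1 has {3,5}; column 4 has {1,2,3,4,5}; that leaves 6.
At row 3, column 2: row 3 has {4,5,6}; column 2 has {1,3}; that leaves 2.
At row 4, column 2: row 4 has {1,3,4,6}; column 2 has {1,2,3}; that leaves 5.
At row 4, column 3: row 4 has {1,3,4,5,6}; column 3 has {4,5,6}; that leaves 2.
At row 5, column 2: row 5 has {1,2,3,4,5}; column 2 has {1,2,3,5}; that leaves 6.
At row 1, column 2: row 1 has {3,5,6}; column 2 has {1,2,3,5,6}; that leaves 4.
At row 1, column 3: row 1 has {3,4,5,6}; column 3 has {2,4,5,6}; that leaves 1.
At row 3, column 1: row 3 has {2,4,5,6}; column 1 has {3,4,5,6}; that leaves 1.
At row 3, column 3: row 3 has {1,2,4,5,6}; column 3 has {1,2,4,5,6}; that leaves 3.
At row 1, column 1: row 1 has {1,3,4,5,6}; column 1 has {1,3,4,5,6}; that leaves 2.

2 4 1 6 3 5 / 5 1 6 2 4 3 / 1 2 3 4 5 6 / 6 5 2 3 1 4 / 3 6 4 5 2 1 / 4 3 5 1 6 2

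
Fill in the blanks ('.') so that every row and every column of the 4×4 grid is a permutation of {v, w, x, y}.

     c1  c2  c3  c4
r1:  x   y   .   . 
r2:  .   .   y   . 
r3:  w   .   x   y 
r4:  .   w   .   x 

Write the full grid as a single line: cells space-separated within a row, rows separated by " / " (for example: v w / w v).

Cell (r2,c1): row 2 has {y}; column 1 has {w,x} → v.
Cell (r2,c2): row 2 has {v,y}; column 2 has {w,y} → x.
Cell (r2,c4): row 2 has {v,x,y}; column 4 has {x,y} → w.
Cell (r3,c2): row 3 has {w,x,y}; column 2 has {w,x,y} → v.
Cell (r4,c1): row 4 has {w,x}; column 1 has {v,w,x} → y.
Cell (r4,c3): row 4 has {w,x,y}; column 3 has {x,y} → v.
Cell (r1,c3): row 1 has {x,y}; column 3 has {v,x,y} → w.
Cell (r1,c4): row 1 has {w,x,y}; column 4 has {w,x,y} → v.

x y w v / v x y w / w v x y / y w v x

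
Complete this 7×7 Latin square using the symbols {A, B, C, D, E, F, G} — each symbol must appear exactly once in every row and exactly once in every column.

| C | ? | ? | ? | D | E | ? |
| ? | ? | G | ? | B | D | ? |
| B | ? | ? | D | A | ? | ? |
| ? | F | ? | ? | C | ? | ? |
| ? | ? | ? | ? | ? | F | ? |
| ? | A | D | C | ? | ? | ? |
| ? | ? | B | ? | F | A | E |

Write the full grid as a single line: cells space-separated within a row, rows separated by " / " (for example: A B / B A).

C B F A D E G / A E G F B D C / B G E D A C F / G F A E C B D / E D C B G F A / F A D C E G B / D C B G F A E

(r7,c4) = G
(r7,c1) = D
(r7,c2) = C
(r2,c2) = E
(r3,c2) = G
(r3,c6) = C
(r3,c7) = F
(r1,c2) = B
(r3,c3) = E
(r4,c3) = A
(r5,c2) = D
(r5,c3) = C
(r1,c3) = F
(r1,c4) = A
(r1,c7) = G
(r2,c4) = F
(r6,c7) = B
(r2,c1) = A
(r2,c7) = C
(r4,c7) = D
(r5,c7) = A
(r6,c6) = G
(r4,c6) = B
(r6,c5) = E
(r4,c4) = E
(r5,c4) = B
(r5,c5) = G
(r6,c1) = F
(r4,c1) = G
(r5,c1) = E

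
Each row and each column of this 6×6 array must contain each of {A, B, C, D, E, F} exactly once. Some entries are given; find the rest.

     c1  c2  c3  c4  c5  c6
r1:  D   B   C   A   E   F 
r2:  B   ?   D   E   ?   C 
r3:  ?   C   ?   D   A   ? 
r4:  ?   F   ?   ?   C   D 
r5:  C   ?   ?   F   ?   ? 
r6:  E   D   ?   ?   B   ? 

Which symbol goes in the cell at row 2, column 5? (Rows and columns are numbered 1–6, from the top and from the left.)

F

Cell (r2,c2): row 2 has {B,C,D,E}; column 2 has {B,C,D,F} → A.
Cell (r2,c5): row 2 has {A,B,C,D,E}; column 5 has {A,B,C,E} → F.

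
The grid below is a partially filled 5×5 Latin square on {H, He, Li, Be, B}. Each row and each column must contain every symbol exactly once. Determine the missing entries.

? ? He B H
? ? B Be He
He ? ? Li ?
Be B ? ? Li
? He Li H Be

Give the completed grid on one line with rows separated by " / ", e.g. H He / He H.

Cell (r1,c1): row 1 has {H,He,B}; column 1 has {He,Be} → Li.
Cell (r1,c2): row 1 has {H,He,Li,B}; column 2 has {He,B} → Be.
Cell (r2,c1): row 2 has {He,Be,B}; column 1 has {He,Li,Be} → H.
Cell (r2,c2): row 2 has {H,He,Be,B}; column 2 has {He,Be,B} → Li.
Cell (r3,c2): row 3 has {He,Li}; column 2 has {He,Li,Be,B} → H.
Cell (r3,c3): row 3 has {H,He,Li}; column 3 has {He,Li,B} → Be.
Cell (r3,c5): row 3 has {H,He,Li,Be}; column 5 has {H,He,Li,Be} → B.
Cell (r4,c3): row 4 has {Li,Be,B}; column 3 has {He,Li,Be,B} → H.
Cell (r4,c4): row 4 has {H,Li,Be,B}; column 4 has {H,Li,Be,B} → He.
Cell (r5,c1): row 5 has {H,He,Li,Be}; column 1 has {H,He,Li,Be} → B.

Li Be He B H / H Li B Be He / He H Be Li B / Be B H He Li / B He Li H Be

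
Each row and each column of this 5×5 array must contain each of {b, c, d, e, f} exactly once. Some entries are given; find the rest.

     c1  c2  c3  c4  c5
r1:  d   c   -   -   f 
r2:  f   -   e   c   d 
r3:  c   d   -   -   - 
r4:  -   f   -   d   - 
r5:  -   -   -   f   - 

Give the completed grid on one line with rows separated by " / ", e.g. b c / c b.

d c b e f / f b e c d / c d f b e / e f c d b / b e d f c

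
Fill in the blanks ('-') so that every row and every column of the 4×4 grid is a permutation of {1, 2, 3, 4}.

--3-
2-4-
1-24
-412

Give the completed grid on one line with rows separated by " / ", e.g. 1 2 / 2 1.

4 2 3 1 / 2 1 4 3 / 1 3 2 4 / 3 4 1 2

At row 1, column 1: row 1 has {3}; column 1 has {1,2}; that leaves 4.
At row 1, column 4: row 1 has {3,4}; column 4 has {2,4}; that leaves 1.
At row 2, column 4: row 2 has {2,4}; column 4 has {1,2,4}; that leaves 3.
At row 3, column 2: row 3 has {1,2,4}; column 2 has {4}; that leaves 3.
At row 4, column 1: row 4 has {1,2,4}; column 1 has {1,2,4}; that leaves 3.
At row 1, column 2: row 1 has {1,3,4}; column 2 has {3,4}; that leaves 2.
At row 2, column 2: row 2 has {2,3,4}; column 2 has {2,3,4}; that leaves 1.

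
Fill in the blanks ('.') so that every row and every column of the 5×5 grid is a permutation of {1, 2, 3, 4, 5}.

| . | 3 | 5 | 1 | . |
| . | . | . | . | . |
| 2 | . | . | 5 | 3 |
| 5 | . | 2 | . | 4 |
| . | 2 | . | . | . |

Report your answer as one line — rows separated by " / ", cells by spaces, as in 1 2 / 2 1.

4 3 5 1 2 / 3 5 4 2 1 / 2 4 1 5 3 / 5 1 2 3 4 / 1 2 3 4 5

Cell (r1,c1): row 1 has {1,3,5}; column 1 has {2,5} → 4.
Cell (r1,c5): row 1 has {1,3,4,5}; column 5 has {3,4} → 2.
Cell (r4,c2): row 4 has {2,4,5}; column 2 has {2,3} → 1.
Cell (r4,c4): row 4 has {1,2,4,5}; column 4 has {1,5} → 3.
Cell (r5,c4): row 5 has {2}; column 4 has {1,3,5} → 4.
Cell (r2,c4): row 2 is empty so far; column 4 has {1,3,4,5} → 2.
Cell (r3,c2): row 3 has {2,3,5}; column 2 has {1,2,3} → 4.
Cell (r3,c3): row 3 has {2,3,4,5}; column 3 has {2,5} → 1.
Cell (r5,c3): row 5 has {2,4}; column 3 has {1,2,5} → 3.
Cell (r2,c2): row 2 has {2}; column 2 has {1,2,3,4} → 5.
Cell (r2,c3): row 2 has {2,5}; column 3 has {1,2,3,5} → 4.
Cell (r2,c5): row 2 has {2,4,5}; column 5 has {2,3,4} → 1.
Cell (r5,c1): row 5 has {2,3,4}; column 1 has {2,4,5} → 1.
Cell (r5,c5): row 5 has {1,2,3,4}; column 5 has {1,2,3,4} → 5.
Cell (r2,c1): row 2 has {1,2,4,5}; column 1 has {1,2,4,5} → 3.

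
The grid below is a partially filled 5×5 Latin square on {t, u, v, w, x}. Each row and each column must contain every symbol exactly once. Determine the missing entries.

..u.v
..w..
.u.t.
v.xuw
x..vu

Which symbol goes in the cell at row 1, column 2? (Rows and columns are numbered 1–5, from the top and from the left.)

x

(r2,c4) = x
(r2,c5) = t
(r3,c1) = w
(r3,c3) = v
(r3,c5) = x
(r4,c2) = t
(r5,c2) = w
(r5,c3) = t
(r1,c1) = t
(r1,c2) = x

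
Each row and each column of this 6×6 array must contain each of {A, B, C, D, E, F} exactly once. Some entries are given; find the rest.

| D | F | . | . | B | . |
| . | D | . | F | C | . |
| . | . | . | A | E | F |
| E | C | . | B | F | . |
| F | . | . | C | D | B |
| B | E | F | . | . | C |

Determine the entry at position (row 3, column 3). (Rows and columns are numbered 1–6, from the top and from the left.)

(r1,c4): row 1 has {B,D,F}; column 4 has {A,B,C,F}, so it must be E.
(r1,c6): row 1 has {B,D,E,F}; column 6 has {B,C,F}, so it must be A.
(r2,c1): row 2 has {C,D,F}; column 1 has {B,D,E,F}, so it must be A.
(r2,c6): row 2 has {A,C,D,F}; column 6 has {A,B,C,F}, so it must be E.
(r3,c1): row 3 has {A,E,F}; column 1 has {A,B,D,E,F}, so it must be C.
(r3,c2): row 3 has {A,C,E,F}; column 2 has {C,D,E,F}, so it must be B.
(r3,c3): row 3 has {A,B,C,E,F}; column 3 has {F}, so it must be D.

D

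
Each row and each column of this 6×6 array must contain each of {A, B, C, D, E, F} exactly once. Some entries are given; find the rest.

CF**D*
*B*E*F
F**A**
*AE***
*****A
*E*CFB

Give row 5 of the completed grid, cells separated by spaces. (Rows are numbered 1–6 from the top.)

E C F D B A

(r1,c4): row 1 has {C,D,F}; column 4 has {A,C,E}, so it must be B.
(r1,c6): row 1 has {B,C,D,F}; column 6 has {A,B,F}, so it must be E.
(r1,c3): row 1 has {B,C,D,E,F}; column 3 has {E}, so it must be A.
(r6,c3): row 6 has {B,C,E,F}; column 3 has {A,E}, so it must be D.
(r2,c3): row 2 has {B,E,F}; column 3 has {A,D,E}, so it must be C.
(r2,c5): row 2 has {B,C,E,F}; column 5 has {D,F}, so it must be A.
(r3,c3): row 3 has {A,F}; column 3 has {A,C,D,E}, so it must be B.
(r5,c3): row 5 has {A}; column 3 has {A,B,C,D,E}, so it must be F.
(r5,c4): row 5 has {A,F}; column 4 has {A,B,C,E}, so it must be D.
(r6,c1): row 6 has {B,C,D,E,F}; column 1 has {C,F}, so it must be A.
(r2,c1): row 2 has {A,B,C,E,F}; column 1 has {A,C,F}, so it must be D.
(r4,c1): row 4 has {A,E}; column 1 has {A,C,D,F}, so it must be B.
(r4,c4): row 4 has {A,B,E}; column 4 has {A,B,C,D,E}, so it must be F.
(r4,c5): row 4 has {A,B,E,F}; column 5 has {A,D,F}, so it must be C.
(r4,c6): row 4 has {A,B,C,E,F}; column 6 has {A,B,E,F}, so it must be D.
(r5,c1): row 5 has {A,D,F}; column 1 has {A,B,C,D,F}, so it must be E.
(r5,c2): row 5 has {A,D,E,F}; column 2 has {A,B,E,F}, so it must be C.
(r5,c5): row 5 has {A,C,D,E,F}; column 5 has {A,C,D,F}, so it must be B.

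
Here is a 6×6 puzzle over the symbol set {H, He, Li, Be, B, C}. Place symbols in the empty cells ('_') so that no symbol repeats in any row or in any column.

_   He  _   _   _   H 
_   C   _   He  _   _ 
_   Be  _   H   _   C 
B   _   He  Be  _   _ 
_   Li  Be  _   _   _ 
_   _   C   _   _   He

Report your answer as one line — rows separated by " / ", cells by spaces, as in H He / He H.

At row 4, column 2: row 4 has {He,Be,B}; column 2 has {He,Li,Be,C}; that leaves H.
At row 4, column 6: row 4 has {H,He,Be,B}; column 6 has {H,He,C}; that leaves Li.
At row 5, column 6: row 5 has {Li,Be}; column 6 has {H,He,Li,C}; that leaves B.
At row 6, column 2: row 6 has {He,C}; column 2 has {H,He,Li,Be,C}; that leaves B.
At row 6, column 4: row 6 has {He,B,C}; column 4 has {H,He,Be}; that leaves Li.
At row 2, column 6: row 2 has {He,C}; column 6 has {H,He,Li,B,C}; that leaves Be.
At row 4, column 5: row 4 has {H,He,Li,Be,B}; column 5 is empty so far; that leaves C.
At row 5, column 4: row 5 has {Li,Be,B}; column 4 has {H,He,Li,Be}; that leaves C.
At row 1, column 4: row 1 has {H,He}; column 4 has {H,He,Li,Be,C}; that leaves B.
At row 1, column 3: row 1 has {H,He,B}; column 3 has {He,Be,C}; that leaves Li.
At row 1, column 5: row 1 has {H,He,Li,B}; column 5 has {C}; that leaves Be.
At row 3, column 3: row 3 has {H,Be,C}; column 3 has {He,Li,Be,C}; that leaves B.
At row 6, column 5: row 6 has {He,Li,B,C}; column 5 has {Be,C}; that leaves H.
At row 1, column 1: row 1 has {H,He,Li,Be,B}; column 1 has {B}; that leaves C.
At row 2, column 3: row 2 has {He,Be,C}; column 3 has {He,Li,Be,B,C}; that leaves H.
At row 5, column 5: row 5 has {Li,Be,B,C}; column 5 has {H,Be,C}; that leaves He.
At row 6, column 1: row 6 has {H,He,Li,B,C}; column 1 has {B,C}; that leaves Be.
At row 2, column 1: row 2 has {H,He,Be,C}; column 1 has {Be,B,C}; that leaves Li.
At row 2, column 5: row 2 has {H,He,Li,Be,C}; column 5 has {H,He,Be,C}; that leaves B.
At row 3, column 1: row 3 has {H,Be,B,C}; column 1 has {Li,Be,B,C}; that leaves He.
At row 3, column 5: row 3 has {H,He,Be,B,C}; column 5 has {H,He,Be,B,C}; that leaves Li.
At row 5, column 1: row 5 has {He,Li,Be,B,C}; column 1 has {He,Li,Be,B,C}; that leaves H.

C He Li B Be H / Li C H He B Be / He Be B H Li C / B H He Be C Li / H Li Be C He B / Be B C Li H He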